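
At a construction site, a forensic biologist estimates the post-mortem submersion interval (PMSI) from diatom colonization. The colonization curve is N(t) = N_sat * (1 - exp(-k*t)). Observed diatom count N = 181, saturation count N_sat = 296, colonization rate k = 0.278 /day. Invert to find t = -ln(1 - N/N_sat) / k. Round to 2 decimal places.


PMSI from diatom colonization curve:
N / N_sat = 181 / 296 = 0.611486
1 - N/N_sat = 0.388514
ln(1 - N/N_sat) = -0.945426
t = -ln(1 - N/N_sat) / k = -(-0.945426) / 0.278 = 3.40 days

3.40


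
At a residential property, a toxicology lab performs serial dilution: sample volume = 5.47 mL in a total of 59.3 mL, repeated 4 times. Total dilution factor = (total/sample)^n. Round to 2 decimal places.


Dilution factor calculation:
Single dilution = V_total / V_sample = 59.3 / 5.47 ≈ 10.840951
Number of dilutions = 4
Total DF = (59.3 / 5.47)^4 (full precision, rounded at the end) = 13812.41

13812.41


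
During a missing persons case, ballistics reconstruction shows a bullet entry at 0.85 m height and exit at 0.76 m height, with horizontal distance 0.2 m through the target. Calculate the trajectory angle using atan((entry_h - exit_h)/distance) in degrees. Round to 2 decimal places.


Bullet trajectory angle:
Height difference = 0.85 - 0.76 = 0.09 m
angle = atan(0.09 / 0.2)
angle = atan(0.45)
angle = 24.23 degrees

24.23


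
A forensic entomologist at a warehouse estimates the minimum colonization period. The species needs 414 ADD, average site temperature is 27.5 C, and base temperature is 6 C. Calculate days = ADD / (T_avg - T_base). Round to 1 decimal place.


Insect development time:
Effective temperature = avg_temp - T_base = 27.5 - 6 = 21.5 C
Days = ADD / effective_temp = 414 / 21.5 = 19.3 days

19.3


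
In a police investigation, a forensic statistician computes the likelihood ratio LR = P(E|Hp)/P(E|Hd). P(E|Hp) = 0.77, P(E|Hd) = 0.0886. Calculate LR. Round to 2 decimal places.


Likelihood ratio calculation:
LR = P(E|Hp) / P(E|Hd)
LR = 0.77 / 0.0886
LR = 8.69

8.69


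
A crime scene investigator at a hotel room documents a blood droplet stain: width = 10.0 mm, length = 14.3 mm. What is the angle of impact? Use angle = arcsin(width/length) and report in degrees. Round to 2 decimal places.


Blood spatter impact angle calculation:
width / length = 10.0 / 14.3 = 0.699301
angle = arcsin(0.699301)
angle = 44.37 degrees

44.37


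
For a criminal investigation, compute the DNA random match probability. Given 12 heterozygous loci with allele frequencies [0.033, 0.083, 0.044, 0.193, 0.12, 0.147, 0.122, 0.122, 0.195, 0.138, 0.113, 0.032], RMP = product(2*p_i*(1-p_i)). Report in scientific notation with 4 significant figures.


Computing RMP for 12 loci:
Locus 1: 2 * 0.033 * 0.967 = 0.063822
Locus 2: 2 * 0.083 * 0.917 = 0.152222
Locus 3: 2 * 0.044 * 0.956 = 0.084128
Locus 4: 2 * 0.193 * 0.807 = 0.311502
Locus 5: 2 * 0.12 * 0.88 = 0.2112
Locus 6: 2 * 0.147 * 0.853 = 0.250782
Locus 7: 2 * 0.122 * 0.878 = 0.214232
Locus 8: 2 * 0.122 * 0.878 = 0.214232
Locus 9: 2 * 0.195 * 0.805 = 0.31395
Locus 10: 2 * 0.138 * 0.862 = 0.237912
Locus 11: 2 * 0.113 * 0.887 = 0.200462
Locus 12: 2 * 0.032 * 0.968 = 0.061952
RMP = 5.741e-10

5.741e-10


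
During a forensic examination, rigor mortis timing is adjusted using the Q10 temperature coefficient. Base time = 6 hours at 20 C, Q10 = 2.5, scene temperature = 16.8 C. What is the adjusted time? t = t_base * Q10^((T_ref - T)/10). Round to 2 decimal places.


Rigor mortis time adjustment:
Exponent = (T_ref - T_actual) / 10 = (20 - 16.8) / 10 = 0.32
Q10 factor = 2.5^0.32 = 1.34073
t_adjusted = 6 * 1.34073 = 8.04 hours

8.04


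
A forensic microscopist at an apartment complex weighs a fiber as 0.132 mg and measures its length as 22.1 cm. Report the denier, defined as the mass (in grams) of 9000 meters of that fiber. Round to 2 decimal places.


Denier calculation:
Mass in grams = 0.132 mg / 1000 = 0.000132 g
Length in meters = 22.1 cm / 100 = 0.221 m
Linear density = mass / length = 0.000132 / 0.221 = 0.00059729 g/m
Denier = (g/m) * 9000 = 0.00059729 * 9000 = 5.38

5.38


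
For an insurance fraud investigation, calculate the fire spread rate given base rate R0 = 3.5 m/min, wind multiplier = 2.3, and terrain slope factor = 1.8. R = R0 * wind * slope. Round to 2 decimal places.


Fire spread rate calculation:
R = R0 * wind_factor * slope_factor
= 3.5 * 2.3 * 1.8
= 8.05 * 1.8
= 14.49 m/min

14.49


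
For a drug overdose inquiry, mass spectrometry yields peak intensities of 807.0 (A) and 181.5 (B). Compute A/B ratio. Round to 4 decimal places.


Spectral peak ratio:
Peak A = 807.0 counts
Peak B = 181.5 counts
Ratio = 807.0 / 181.5 = 4.4463

4.4463


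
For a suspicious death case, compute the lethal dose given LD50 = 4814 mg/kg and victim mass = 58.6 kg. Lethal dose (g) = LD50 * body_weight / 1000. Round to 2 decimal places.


Lethal dose calculation:
Lethal dose = LD50 * body_weight / 1000
= 4814 * 58.6 / 1000
= 282100.4 / 1000
= 282.10 g

282.10


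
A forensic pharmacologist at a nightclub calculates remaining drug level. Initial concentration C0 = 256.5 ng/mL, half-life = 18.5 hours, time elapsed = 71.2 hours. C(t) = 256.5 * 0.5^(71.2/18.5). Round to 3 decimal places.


Drug concentration decay:
Number of half-lives = t / t_half = 71.2 / 18.5 = 3.848649
Decay factor = 0.5^3.848649 = 0.06941306
C(t) = 256.5 * 0.06941306 = 17.804 ng/mL

17.804


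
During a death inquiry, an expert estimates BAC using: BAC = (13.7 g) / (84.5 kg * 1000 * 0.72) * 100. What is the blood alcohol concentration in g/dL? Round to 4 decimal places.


Applying the Widmark formula:
BAC = (dose_g / (body_wt * 1000 * r)) * 100
Denominator = 84.5 * 1000 * 0.72 = 60840
BAC = (13.7 / 60840) * 100
BAC = 0.0225 g/dL

0.0225


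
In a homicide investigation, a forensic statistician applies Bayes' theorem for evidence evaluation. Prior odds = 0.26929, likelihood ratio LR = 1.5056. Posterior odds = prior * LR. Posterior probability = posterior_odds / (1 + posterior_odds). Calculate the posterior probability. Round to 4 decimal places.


Bayesian evidence evaluation:
Posterior odds = prior_odds * LR = 0.26929 * 1.5056 = 0.405443
Posterior probability = posterior_odds / (1 + posterior_odds)
= 0.405443 / (1 + 0.405443)
= 0.405443 / 1.405443
= 0.2885

0.2885


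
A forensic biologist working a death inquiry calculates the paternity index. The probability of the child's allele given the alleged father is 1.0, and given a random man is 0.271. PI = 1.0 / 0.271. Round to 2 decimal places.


Paternity Index calculation:
PI = P(allele|father) / P(allele|random)
PI = 1.0 / 0.271
PI = 3.69

3.69


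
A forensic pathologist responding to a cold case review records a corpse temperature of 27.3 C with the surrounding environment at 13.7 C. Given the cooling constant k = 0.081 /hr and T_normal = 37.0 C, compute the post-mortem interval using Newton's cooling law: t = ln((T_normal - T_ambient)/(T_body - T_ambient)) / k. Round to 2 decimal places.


Using Newton's law of cooling:
t = ln((T_normal - T_ambient) / (T_body - T_ambient)) / k
T_normal - T_ambient = 23.3
T_body - T_ambient = 13.6
Ratio = 1.713235
ln(ratio) = 0.538383
t = 0.538383 / 0.081 = 6.65 hours

6.65


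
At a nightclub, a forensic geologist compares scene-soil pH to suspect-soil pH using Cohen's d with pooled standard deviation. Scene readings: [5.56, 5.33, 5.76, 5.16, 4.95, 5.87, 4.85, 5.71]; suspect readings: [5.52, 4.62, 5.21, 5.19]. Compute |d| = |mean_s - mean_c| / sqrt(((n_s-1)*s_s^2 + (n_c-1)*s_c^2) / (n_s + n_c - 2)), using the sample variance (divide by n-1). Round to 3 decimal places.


Pooled-variance Cohen's d for soil pH comparison:
Scene mean = 43.19 / 8 = 5.39875
Suspect mean = 20.54 / 4 = 5.135
Scene sample variance s_s^2 = 0.148527
Suspect sample variance s_c^2 = 0.1407
Pooled variance = ((n_s-1)*s_s^2 + (n_c-1)*s_c^2) / (n_s + n_c - 2) = 0.146179
Pooled SD = sqrt(0.146179) = 0.382334
Mean difference = 0.26375
|d| = |0.26375| / 0.382334 = 0.690

0.690


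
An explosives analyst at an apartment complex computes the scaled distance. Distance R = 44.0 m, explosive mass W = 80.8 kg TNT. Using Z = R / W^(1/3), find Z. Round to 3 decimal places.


Scaled distance calculation:
W^(1/3) = 80.8^(1/3) = 4.323185
Z = R / W^(1/3) = 44.0 / 4.323185
Z = 10.178 m/kg^(1/3)

10.178


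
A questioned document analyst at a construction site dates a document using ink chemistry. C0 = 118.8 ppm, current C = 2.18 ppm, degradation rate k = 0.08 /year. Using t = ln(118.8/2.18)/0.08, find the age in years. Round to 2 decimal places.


Document age estimation:
C0/C = 118.8 / 2.18 = 54.495413
ln(C0/C) = 3.998117
t = 3.998117 / 0.08 = 49.98 years

49.98


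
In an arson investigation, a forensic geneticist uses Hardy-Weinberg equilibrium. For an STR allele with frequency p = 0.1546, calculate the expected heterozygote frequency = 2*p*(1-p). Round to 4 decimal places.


Hardy-Weinberg heterozygote frequency:
q = 1 - p = 1 - 0.1546 = 0.8454
2pq = 2 * 0.1546 * 0.8454 = 0.2614

0.2614


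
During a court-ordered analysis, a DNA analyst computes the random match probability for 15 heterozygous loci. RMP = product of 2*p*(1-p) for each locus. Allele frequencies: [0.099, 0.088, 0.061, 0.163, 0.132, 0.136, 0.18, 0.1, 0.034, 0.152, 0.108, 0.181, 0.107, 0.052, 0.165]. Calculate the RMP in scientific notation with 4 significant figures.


Computing RMP for 15 loci:
Locus 1: 2 * 0.099 * 0.901 = 0.178398
Locus 2: 2 * 0.088 * 0.912 = 0.160512
Locus 3: 2 * 0.061 * 0.939 = 0.114558
Locus 4: 2 * 0.163 * 0.837 = 0.272862
Locus 5: 2 * 0.132 * 0.868 = 0.229152
Locus 6: 2 * 0.136 * 0.864 = 0.235008
Locus 7: 2 * 0.18 * 0.82 = 0.2952
Locus 8: 2 * 0.1 * 0.9 = 0.18
Locus 9: 2 * 0.034 * 0.966 = 0.065688
Locus 10: 2 * 0.152 * 0.848 = 0.257792
Locus 11: 2 * 0.108 * 0.892 = 0.192672
Locus 12: 2 * 0.181 * 0.819 = 0.296478
Locus 13: 2 * 0.107 * 0.893 = 0.191102
Locus 14: 2 * 0.052 * 0.948 = 0.098592
Locus 15: 2 * 0.165 * 0.835 = 0.27555
RMP = 1.286e-11

1.286e-11


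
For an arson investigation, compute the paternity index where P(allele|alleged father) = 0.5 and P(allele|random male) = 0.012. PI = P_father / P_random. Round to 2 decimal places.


Paternity Index calculation:
PI = P(allele|father) / P(allele|random)
PI = 0.5 / 0.012
PI = 41.67

41.67


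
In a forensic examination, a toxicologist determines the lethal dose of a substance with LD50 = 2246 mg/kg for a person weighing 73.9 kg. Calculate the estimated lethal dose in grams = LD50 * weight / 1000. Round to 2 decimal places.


Lethal dose calculation:
Lethal dose = LD50 * body_weight / 1000
= 2246 * 73.9 / 1000
= 165979.4 / 1000
= 165.98 g

165.98


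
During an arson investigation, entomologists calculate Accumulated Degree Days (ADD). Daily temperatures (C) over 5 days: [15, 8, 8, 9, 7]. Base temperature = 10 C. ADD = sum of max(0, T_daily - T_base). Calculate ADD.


Computing ADD day by day:
Day 1: max(0, 15 - 10) = 5
Day 2: max(0, 8 - 10) = 0
Day 3: max(0, 8 - 10) = 0
Day 4: max(0, 9 - 10) = 0
Day 5: max(0, 7 - 10) = 0
Total ADD = 5

5


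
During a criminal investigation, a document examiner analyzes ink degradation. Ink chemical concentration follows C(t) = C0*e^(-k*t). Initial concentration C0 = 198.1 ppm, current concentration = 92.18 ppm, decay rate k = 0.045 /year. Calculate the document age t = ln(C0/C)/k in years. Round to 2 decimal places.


Document age estimation:
C0/C = 198.1 / 92.18 = 2.149056
ln(C0/C) = 0.765029
t = 0.765029 / 0.045 = 17.00 years

17.00


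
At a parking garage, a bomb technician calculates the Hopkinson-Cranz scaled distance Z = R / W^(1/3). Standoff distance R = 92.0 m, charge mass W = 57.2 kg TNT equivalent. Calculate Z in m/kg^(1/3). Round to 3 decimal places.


Scaled distance calculation:
W^(1/3) = 57.2^(1/3) = 3.852997
Z = R / W^(1/3) = 92.0 / 3.852997
Z = 23.878 m/kg^(1/3)

23.878


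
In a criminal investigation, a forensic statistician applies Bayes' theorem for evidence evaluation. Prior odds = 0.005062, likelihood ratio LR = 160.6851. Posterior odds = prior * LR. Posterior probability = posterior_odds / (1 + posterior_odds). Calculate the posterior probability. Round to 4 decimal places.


Bayesian evidence evaluation:
Posterior odds = prior_odds * LR = 0.005062 * 160.6851 = 0.813388
Posterior probability = posterior_odds / (1 + posterior_odds)
= 0.813388 / (1 + 0.813388)
= 0.813388 / 1.813388
= 0.4485

0.4485


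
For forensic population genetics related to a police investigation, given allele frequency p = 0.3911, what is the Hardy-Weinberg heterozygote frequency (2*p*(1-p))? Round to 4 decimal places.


Hardy-Weinberg heterozygote frequency:
q = 1 - p = 1 - 0.3911 = 0.6089
2pq = 2 * 0.3911 * 0.6089 = 0.4763

0.4763


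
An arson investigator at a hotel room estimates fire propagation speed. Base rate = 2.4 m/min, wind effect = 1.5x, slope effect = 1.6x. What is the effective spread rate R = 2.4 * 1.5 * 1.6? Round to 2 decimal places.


Fire spread rate calculation:
R = R0 * wind_factor * slope_factor
= 2.4 * 1.5 * 1.6
= 3.6 * 1.6
= 5.76 m/min

5.76


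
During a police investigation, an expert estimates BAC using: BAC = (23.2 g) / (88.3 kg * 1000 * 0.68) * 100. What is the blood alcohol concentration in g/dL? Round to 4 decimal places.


Applying the Widmark formula:
BAC = (dose_g / (body_wt * 1000 * r)) * 100
Denominator = 88.3 * 1000 * 0.68 = 60044
BAC = (23.2 / 60044) * 100
BAC = 0.0386 g/dL

0.0386


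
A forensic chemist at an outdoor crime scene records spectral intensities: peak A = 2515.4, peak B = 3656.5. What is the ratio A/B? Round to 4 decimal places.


Spectral peak ratio:
Peak A = 2515.4 counts
Peak B = 3656.5 counts
Ratio = 2515.4 / 3656.5 = 0.6879

0.6879


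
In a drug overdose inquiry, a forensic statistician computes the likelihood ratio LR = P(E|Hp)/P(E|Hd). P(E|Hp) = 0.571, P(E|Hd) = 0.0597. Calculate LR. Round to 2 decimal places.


Likelihood ratio calculation:
LR = P(E|Hp) / P(E|Hd)
LR = 0.571 / 0.0597
LR = 9.56

9.56


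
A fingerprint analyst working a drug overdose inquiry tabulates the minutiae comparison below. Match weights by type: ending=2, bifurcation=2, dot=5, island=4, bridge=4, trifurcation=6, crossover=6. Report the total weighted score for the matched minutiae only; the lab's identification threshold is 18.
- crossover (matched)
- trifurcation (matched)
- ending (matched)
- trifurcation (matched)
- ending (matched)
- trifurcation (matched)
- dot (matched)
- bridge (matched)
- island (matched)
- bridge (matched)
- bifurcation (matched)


Weighted minutiae match score:
  crossover: matched, +6 (running total 6)
  trifurcation: matched, +6 (running total 12)
  ending: matched, +2 (running total 14)
  trifurcation: matched, +6 (running total 20)
  ending: matched, +2 (running total 22)
  trifurcation: matched, +6 (running total 28)
  dot: matched, +5 (running total 33)
  bridge: matched, +4 (running total 37)
  island: matched, +4 (running total 41)
  bridge: matched, +4 (running total 45)
  bifurcation: matched, +2 (running total 47)
Total score = 47
Threshold = 18; verdict = identification

47


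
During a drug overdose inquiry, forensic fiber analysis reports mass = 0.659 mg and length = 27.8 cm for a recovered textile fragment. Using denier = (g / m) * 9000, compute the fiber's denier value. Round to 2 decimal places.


Denier calculation:
Mass in grams = 0.659 mg / 1000 = 0.000659 g
Length in meters = 27.8 cm / 100 = 0.278 m
Linear density = mass / length = 0.000659 / 0.278 = 0.0023705 g/m
Denier = (g/m) * 9000 = 0.0023705 * 9000 = 21.33

21.33


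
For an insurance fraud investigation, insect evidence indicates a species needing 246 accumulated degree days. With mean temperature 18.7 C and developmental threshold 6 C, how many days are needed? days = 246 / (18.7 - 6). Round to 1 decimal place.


Insect development time:
Effective temperature = avg_temp - T_base = 18.7 - 6 = 12.7 C
Days = ADD / effective_temp = 246 / 12.7 = 19.4 days

19.4


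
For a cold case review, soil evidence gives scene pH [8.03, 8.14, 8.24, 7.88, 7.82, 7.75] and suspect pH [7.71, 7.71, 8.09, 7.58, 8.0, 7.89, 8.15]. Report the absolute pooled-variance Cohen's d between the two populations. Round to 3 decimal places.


Pooled-variance Cohen's d for soil pH comparison:
Scene mean = 47.86 / 6 = 7.976667
Suspect mean = 55.13 / 7 = 7.875714
Scene sample variance s_s^2 = 0.036827
Suspect sample variance s_c^2 = 0.046529
Pooled variance = ((n_s-1)*s_s^2 + (n_c-1)*s_c^2) / (n_s + n_c - 2) = 0.042119
Pooled SD = sqrt(0.042119) = 0.205229
Mean difference = 0.100952
|d| = |0.100952| / 0.205229 = 0.492

0.492


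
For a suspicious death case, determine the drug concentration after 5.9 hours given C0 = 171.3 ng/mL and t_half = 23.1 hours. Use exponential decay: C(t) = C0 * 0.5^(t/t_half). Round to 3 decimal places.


Drug concentration decay:
Number of half-lives = t / t_half = 5.9 / 23.1 = 0.255411
Decay factor = 0.5^0.255411 = 0.83774844
C(t) = 171.3 * 0.83774844 = 143.506 ng/mL

143.506


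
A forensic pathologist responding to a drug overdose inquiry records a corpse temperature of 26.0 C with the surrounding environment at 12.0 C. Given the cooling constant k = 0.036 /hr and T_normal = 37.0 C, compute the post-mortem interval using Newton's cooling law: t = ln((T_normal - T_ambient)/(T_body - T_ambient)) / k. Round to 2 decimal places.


Using Newton's law of cooling:
t = ln((T_normal - T_ambient) / (T_body - T_ambient)) / k
T_normal - T_ambient = 25.0
T_body - T_ambient = 14.0
Ratio = 1.785714
ln(ratio) = 0.579818
t = 0.579818 / 0.036 = 16.11 hours

16.11


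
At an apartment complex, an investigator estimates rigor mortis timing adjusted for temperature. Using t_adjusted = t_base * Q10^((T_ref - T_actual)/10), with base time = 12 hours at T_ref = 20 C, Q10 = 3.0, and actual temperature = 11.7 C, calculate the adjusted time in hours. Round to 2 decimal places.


Rigor mortis time adjustment:
Exponent = (T_ref - T_actual) / 10 = (20 - 11.7) / 10 = 0.83
Q10 factor = 3.0^0.83 = 2.48892
t_adjusted = 12 * 2.48892 = 29.87 hours

29.87


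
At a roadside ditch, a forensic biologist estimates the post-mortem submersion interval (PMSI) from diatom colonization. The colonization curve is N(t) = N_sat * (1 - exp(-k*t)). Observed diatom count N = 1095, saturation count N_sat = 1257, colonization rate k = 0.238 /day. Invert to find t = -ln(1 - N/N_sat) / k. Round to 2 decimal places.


PMSI from diatom colonization curve:
N / N_sat = 1095 / 1257 = 0.871122
1 - N/N_sat = 0.128878
ln(1 - N/N_sat) = -2.048889
t = -ln(1 - N/N_sat) / k = -(-2.048889) / 0.238 = 8.61 days

8.61


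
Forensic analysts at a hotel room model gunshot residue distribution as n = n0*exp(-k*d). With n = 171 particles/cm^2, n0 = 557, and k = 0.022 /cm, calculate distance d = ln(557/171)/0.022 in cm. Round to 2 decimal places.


GSR distance calculation:
n0/n = 557 / 171 = 3.25731
ln(n0/n) = 1.180902
d = 1.180902 / 0.022 = 53.68 cm

53.68


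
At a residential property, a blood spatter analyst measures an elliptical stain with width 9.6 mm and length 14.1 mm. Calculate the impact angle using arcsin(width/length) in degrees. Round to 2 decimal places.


Blood spatter impact angle calculation:
width / length = 9.6 / 14.1 = 0.680851
angle = arcsin(0.680851)
angle = 42.91 degrees

42.91


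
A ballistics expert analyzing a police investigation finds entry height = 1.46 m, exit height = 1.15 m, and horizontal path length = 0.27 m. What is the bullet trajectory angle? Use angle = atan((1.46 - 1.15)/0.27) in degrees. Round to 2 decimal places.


Bullet trajectory angle:
Height difference = 1.46 - 1.15 = 0.31 m
angle = atan(0.31 / 0.27)
angle = atan(1.148148)
angle = 48.95 degrees

48.95


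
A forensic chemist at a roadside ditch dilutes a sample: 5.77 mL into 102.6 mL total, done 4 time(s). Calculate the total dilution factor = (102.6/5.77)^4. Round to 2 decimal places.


Dilution factor calculation:
Single dilution = V_total / V_sample = 102.6 / 5.77 ≈ 17.781629
Number of dilutions = 4
Total DF = (102.6 / 5.77)^4 (full precision, rounded at the end) = 99973.80

99973.80


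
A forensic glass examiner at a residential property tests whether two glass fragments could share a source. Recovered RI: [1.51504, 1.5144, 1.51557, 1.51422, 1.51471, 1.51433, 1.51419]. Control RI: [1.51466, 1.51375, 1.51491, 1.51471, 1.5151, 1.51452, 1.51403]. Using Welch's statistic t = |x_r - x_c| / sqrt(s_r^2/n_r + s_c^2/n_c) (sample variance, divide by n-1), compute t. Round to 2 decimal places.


Welch's t-criterion for glass RI comparison:
Recovered mean = sum / n_r = 10.60246 / 7 = 1.5146371
Control mean = sum / n_c = 10.60168 / 7 = 1.5145257
Recovered sample variance s_r^2 = 2.6039e-07
Control sample variance s_c^2 = 2.29495e-07
Welch SE (unpooled) = sqrt(s_r^2/n_r + s_c^2/n_c) = sqrt(3.71986e-08 + 3.2785e-08) = sqrt(6.99836e-08) = 0.000264544
|mean_r - mean_c| = 0.000111429
t = 0.000111429 / 0.000264544 = 0.42

0.42


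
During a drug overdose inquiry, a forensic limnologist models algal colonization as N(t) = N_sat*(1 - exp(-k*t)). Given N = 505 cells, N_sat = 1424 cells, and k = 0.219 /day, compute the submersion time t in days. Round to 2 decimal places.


PMSI from diatom colonization curve:
N / N_sat = 505 / 1424 = 0.354635
1 - N/N_sat = 0.645365
ln(1 - N/N_sat) = -0.437939
t = -ln(1 - N/N_sat) / k = -(-0.437939) / 0.219 = 2.00 days

2.00


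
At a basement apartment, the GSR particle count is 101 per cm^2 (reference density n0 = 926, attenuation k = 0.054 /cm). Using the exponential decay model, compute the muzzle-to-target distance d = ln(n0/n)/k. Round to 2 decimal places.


GSR distance calculation:
n0/n = 926 / 101 = 9.168317
ln(n0/n) = 2.215754
d = 2.215754 / 0.054 = 41.03 cm

41.03


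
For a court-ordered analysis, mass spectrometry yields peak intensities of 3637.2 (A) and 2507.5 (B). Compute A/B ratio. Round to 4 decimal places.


Spectral peak ratio:
Peak A = 3637.2 counts
Peak B = 2507.5 counts
Ratio = 3637.2 / 2507.5 = 1.4505

1.4505


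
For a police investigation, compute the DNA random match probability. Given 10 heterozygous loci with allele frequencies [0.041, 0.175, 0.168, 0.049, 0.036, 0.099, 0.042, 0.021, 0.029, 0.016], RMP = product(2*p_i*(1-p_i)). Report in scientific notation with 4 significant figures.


Computing RMP for 10 loci:
Locus 1: 2 * 0.041 * 0.959 = 0.078638
Locus 2: 2 * 0.175 * 0.825 = 0.28875
Locus 3: 2 * 0.168 * 0.832 = 0.279552
Locus 4: 2 * 0.049 * 0.951 = 0.093198
Locus 5: 2 * 0.036 * 0.964 = 0.069408
Locus 6: 2 * 0.099 * 0.901 = 0.178398
Locus 7: 2 * 0.042 * 0.958 = 0.080472
Locus 8: 2 * 0.021 * 0.979 = 0.041118
Locus 9: 2 * 0.029 * 0.971 = 0.056318
Locus 10: 2 * 0.016 * 0.984 = 0.031488
RMP = 4.298e-11

4.298e-11


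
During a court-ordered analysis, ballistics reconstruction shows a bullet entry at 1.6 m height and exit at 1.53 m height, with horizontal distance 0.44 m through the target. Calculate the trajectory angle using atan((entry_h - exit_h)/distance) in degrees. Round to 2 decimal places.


Bullet trajectory angle:
Height difference = 1.6 - 1.53 = 0.07 m
angle = atan(0.07 / 0.44)
angle = atan(0.159091)
angle = 9.04 degrees

9.04


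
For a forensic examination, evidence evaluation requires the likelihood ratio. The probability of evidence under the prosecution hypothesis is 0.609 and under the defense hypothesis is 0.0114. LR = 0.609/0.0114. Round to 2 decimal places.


Likelihood ratio calculation:
LR = P(E|Hp) / P(E|Hd)
LR = 0.609 / 0.0114
LR = 53.42

53.42


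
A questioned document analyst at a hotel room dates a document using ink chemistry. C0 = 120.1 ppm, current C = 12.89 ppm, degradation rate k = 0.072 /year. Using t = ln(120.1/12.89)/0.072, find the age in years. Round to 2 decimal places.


Document age estimation:
C0/C = 120.1 / 12.89 = 9.3173
ln(C0/C) = 2.231873
t = 2.231873 / 0.072 = 31.00 years

31.00


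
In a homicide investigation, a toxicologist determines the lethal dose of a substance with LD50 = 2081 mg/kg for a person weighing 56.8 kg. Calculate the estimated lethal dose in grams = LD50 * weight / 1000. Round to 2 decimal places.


Lethal dose calculation:
Lethal dose = LD50 * body_weight / 1000
= 2081 * 56.8 / 1000
= 118200.8 / 1000
= 118.20 g

118.20


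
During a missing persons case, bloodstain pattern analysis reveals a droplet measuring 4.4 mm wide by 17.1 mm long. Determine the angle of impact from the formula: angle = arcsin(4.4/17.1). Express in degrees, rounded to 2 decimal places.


Blood spatter impact angle calculation:
width / length = 4.4 / 17.1 = 0.25731
angle = arcsin(0.25731)
angle = 14.91 degrees

14.91


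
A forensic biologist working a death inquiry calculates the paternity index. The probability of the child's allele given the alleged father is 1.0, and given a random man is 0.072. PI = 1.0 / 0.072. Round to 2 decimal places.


Paternity Index calculation:
PI = P(allele|father) / P(allele|random)
PI = 1.0 / 0.072
PI = 13.89

13.89


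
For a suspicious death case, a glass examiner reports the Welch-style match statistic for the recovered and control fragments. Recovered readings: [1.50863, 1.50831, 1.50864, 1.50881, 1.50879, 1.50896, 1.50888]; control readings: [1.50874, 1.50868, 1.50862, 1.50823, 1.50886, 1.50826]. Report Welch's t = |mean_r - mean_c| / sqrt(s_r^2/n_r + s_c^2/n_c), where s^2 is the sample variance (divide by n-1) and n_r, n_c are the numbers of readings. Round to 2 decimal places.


Welch's t-criterion for glass RI comparison:
Recovered mean = sum / n_r = 10.56102 / 7 = 1.5087171
Control mean = sum / n_c = 9.05139 / 6 = 1.508565
Recovered sample variance s_r^2 = 4.64571e-08
Control sample variance s_c^2 = 6.783e-08
Welch SE (unpooled) = sqrt(s_r^2/n_r + s_c^2/n_c) = sqrt(6.63673e-09 + 1.1305e-08) = sqrt(1.79417e-08) = 0.000133947
|mean_r - mean_c| = 0.000152143
t = 0.000152143 / 0.000133947 = 1.14

1.14


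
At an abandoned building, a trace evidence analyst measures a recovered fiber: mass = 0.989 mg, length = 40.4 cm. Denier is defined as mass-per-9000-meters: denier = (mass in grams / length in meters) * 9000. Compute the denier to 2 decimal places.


Denier calculation:
Mass in grams = 0.989 mg / 1000 = 0.000989 g
Length in meters = 40.4 cm / 100 = 0.404 m
Linear density = mass / length = 0.000989 / 0.404 = 0.00244802 g/m
Denier = (g/m) * 9000 = 0.00244802 * 9000 = 22.03

22.03


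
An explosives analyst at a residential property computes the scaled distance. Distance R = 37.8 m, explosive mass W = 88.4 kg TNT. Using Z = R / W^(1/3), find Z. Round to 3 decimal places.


Scaled distance calculation:
W^(1/3) = 88.4^(1/3) = 4.454689
Z = R / W^(1/3) = 37.8 / 4.454689
Z = 8.485 m/kg^(1/3)

8.485


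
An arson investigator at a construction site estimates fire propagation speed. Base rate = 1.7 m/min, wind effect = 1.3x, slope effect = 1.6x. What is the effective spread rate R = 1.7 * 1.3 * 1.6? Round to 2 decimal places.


Fire spread rate calculation:
R = R0 * wind_factor * slope_factor
= 1.7 * 1.3 * 1.6
= 2.21 * 1.6
= 3.54 m/min

3.54


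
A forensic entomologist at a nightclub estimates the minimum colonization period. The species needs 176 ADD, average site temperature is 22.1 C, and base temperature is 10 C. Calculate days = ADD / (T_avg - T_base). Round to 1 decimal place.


Insect development time:
Effective temperature = avg_temp - T_base = 22.1 - 10 = 12.1 C
Days = ADD / effective_temp = 176 / 12.1 = 14.5 days

14.5


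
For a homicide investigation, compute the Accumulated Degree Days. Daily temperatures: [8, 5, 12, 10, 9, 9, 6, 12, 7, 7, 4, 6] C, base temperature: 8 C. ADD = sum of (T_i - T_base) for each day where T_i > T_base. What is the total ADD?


Computing ADD day by day:
Day 1: max(0, 8 - 8) = 0
Day 2: max(0, 5 - 8) = 0
Day 3: max(0, 12 - 8) = 4
Day 4: max(0, 10 - 8) = 2
Day 5: max(0, 9 - 8) = 1
Day 6: max(0, 9 - 8) = 1
Day 7: max(0, 6 - 8) = 0
Day 8: max(0, 12 - 8) = 4
Day 9: max(0, 7 - 8) = 0
Day 10: max(0, 7 - 8) = 0
Day 11: max(0, 4 - 8) = 0
Day 12: max(0, 6 - 8) = 0
Total ADD = 12

12


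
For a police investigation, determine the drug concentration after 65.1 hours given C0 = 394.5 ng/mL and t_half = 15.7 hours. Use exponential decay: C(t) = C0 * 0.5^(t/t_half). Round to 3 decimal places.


Drug concentration decay:
Number of half-lives = t / t_half = 65.1 / 15.7 = 4.146497
Decay factor = 0.5^4.146497 = 0.05646509
C(t) = 394.5 * 0.05646509 = 22.275 ng/mL

22.275


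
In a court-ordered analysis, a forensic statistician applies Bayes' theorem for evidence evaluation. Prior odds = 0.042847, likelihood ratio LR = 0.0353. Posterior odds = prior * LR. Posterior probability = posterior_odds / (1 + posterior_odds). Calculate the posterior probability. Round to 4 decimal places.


Bayesian evidence evaluation:
Posterior odds = prior_odds * LR = 0.042847 * 0.0353 = 0.001512499
Posterior probability = posterior_odds / (1 + posterior_odds)
= 0.001512499 / (1 + 0.001512499)
= 0.001512499 / 1.001512499
= 0.0015

0.0015


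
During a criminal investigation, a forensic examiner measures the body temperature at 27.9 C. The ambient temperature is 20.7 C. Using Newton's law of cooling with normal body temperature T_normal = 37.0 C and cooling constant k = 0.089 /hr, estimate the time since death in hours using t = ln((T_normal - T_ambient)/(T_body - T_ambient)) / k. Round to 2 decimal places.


Using Newton's law of cooling:
t = ln((T_normal - T_ambient) / (T_body - T_ambient)) / k
T_normal - T_ambient = 16.3
T_body - T_ambient = 7.2
Ratio = 2.263889
ln(ratio) = 0.817084
t = 0.817084 / 0.089 = 9.18 hours

9.18


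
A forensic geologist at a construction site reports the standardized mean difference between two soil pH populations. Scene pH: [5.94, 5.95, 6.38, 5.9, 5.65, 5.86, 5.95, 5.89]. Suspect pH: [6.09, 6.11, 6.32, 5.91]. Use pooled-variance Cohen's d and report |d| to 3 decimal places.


Pooled-variance Cohen's d for soil pH comparison:
Scene mean = 47.52 / 8 = 5.94
Suspect mean = 24.43 / 4 = 6.1075
Scene sample variance s_s^2 = 0.0412
Suspect sample variance s_c^2 = 0.028158
Pooled variance = ((n_s-1)*s_s^2 + (n_c-1)*s_c^2) / (n_s + n_c - 2) = 0.037287
Pooled SD = sqrt(0.037287) = 0.193098
Mean difference = -0.1675
|d| = |-0.1675| / 0.193098 = 0.867

0.867


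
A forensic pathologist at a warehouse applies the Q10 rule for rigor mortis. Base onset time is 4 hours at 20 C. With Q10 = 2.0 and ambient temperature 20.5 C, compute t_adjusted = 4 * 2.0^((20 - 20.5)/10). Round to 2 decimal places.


Rigor mortis time adjustment:
Exponent = (T_ref - T_actual) / 10 = (20 - 20.5) / 10 = -0.05
Q10 factor = 2.0^-0.05 = 0.96594
t_adjusted = 4 * 0.96594 = 3.86 hours

3.86


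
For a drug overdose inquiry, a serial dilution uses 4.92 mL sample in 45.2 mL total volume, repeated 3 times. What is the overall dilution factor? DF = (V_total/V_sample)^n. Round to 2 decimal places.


Dilution factor calculation:
Single dilution = V_total / V_sample = 45.2 / 4.92 ≈ 9.186992
Number of dilutions = 3
Total DF = (45.2 / 4.92)^3 (full precision, rounded at the end) = 775.39

775.39


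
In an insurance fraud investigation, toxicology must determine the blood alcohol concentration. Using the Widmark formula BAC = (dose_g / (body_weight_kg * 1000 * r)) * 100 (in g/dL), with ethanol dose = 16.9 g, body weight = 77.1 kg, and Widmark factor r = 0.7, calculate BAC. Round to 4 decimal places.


Applying the Widmark formula:
BAC = (dose_g / (body_wt * 1000 * r)) * 100
Denominator = 77.1 * 1000 * 0.7 = 53970
BAC = (16.9 / 53970) * 100
BAC = 0.0313 g/dL

0.0313


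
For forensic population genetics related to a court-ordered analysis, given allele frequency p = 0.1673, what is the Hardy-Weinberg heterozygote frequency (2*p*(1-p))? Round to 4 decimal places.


Hardy-Weinberg heterozygote frequency:
q = 1 - p = 1 - 0.1673 = 0.8327
2pq = 2 * 0.1673 * 0.8327 = 0.2786

0.2786


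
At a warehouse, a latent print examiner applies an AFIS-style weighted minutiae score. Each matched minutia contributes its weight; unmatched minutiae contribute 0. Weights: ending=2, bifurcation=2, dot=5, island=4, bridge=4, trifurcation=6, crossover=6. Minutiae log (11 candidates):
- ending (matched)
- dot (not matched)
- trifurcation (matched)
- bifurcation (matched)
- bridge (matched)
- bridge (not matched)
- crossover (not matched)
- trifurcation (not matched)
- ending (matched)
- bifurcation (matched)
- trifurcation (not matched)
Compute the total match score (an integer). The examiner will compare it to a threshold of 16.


Weighted minutiae match score:
  ending: matched, +2 (running total 2)
  dot: not matched, +0
  trifurcation: matched, +6 (running total 8)
  bifurcation: matched, +2 (running total 10)
  bridge: matched, +4 (running total 14)
  bridge: not matched, +0
  crossover: not matched, +0
  trifurcation: not matched, +0
  ending: matched, +2 (running total 16)
  bifurcation: matched, +2 (running total 18)
  trifurcation: not matched, +0
Total score = 18
Threshold = 16; verdict = identification

18


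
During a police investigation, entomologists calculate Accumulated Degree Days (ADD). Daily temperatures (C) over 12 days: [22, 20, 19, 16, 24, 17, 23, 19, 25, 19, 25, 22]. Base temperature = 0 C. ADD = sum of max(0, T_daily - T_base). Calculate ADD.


Computing ADD day by day:
Day 1: max(0, 22 - 0) = 22
Day 2: max(0, 20 - 0) = 20
Day 3: max(0, 19 - 0) = 19
Day 4: max(0, 16 - 0) = 16
Day 5: max(0, 24 - 0) = 24
Day 6: max(0, 17 - 0) = 17
Day 7: max(0, 23 - 0) = 23
Day 8: max(0, 19 - 0) = 19
Day 9: max(0, 25 - 0) = 25
Day 10: max(0, 19 - 0) = 19
Day 11: max(0, 25 - 0) = 25
Day 12: max(0, 22 - 0) = 22
Total ADD = 251

251


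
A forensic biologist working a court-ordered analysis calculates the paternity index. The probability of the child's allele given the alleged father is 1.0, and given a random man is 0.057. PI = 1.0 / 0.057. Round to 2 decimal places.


Paternity Index calculation:
PI = P(allele|father) / P(allele|random)
PI = 1.0 / 0.057
PI = 17.54

17.54


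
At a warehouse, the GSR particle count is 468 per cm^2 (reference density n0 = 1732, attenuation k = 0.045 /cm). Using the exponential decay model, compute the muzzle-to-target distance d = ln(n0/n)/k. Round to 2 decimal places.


GSR distance calculation:
n0/n = 1732 / 468 = 3.700855
ln(n0/n) = 1.308564
d = 1.308564 / 0.045 = 29.08 cm

29.08


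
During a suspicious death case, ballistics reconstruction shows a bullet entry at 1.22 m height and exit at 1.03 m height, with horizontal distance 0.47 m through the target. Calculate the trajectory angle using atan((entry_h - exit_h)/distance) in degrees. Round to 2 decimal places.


Bullet trajectory angle:
Height difference = 1.22 - 1.03 = 0.19 m
angle = atan(0.19 / 0.47)
angle = atan(0.404255)
angle = 22.01 degrees

22.01


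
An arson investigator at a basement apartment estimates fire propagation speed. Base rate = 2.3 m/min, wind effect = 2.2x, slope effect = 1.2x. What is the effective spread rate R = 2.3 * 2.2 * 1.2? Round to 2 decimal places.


Fire spread rate calculation:
R = R0 * wind_factor * slope_factor
= 2.3 * 2.2 * 1.2
= 5.06 * 1.2
= 6.07 m/min

6.07


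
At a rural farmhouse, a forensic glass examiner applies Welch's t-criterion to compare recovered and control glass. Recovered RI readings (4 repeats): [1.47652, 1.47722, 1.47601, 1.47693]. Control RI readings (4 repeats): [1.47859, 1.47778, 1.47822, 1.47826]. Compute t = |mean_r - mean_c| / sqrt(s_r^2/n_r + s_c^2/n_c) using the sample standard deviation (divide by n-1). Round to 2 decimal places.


Welch's t-criterion for glass RI comparison:
Recovered mean = sum / n_r = 5.90668 / 4 = 1.47667
Control mean = sum / n_c = 5.91285 / 4 = 1.4782125
Recovered sample variance s_r^2 = 2.76067e-07
Control sample variance s_c^2 = 1.10625e-07
Welch SE (unpooled) = sqrt(s_r^2/n_r + s_c^2/n_c) = sqrt(6.90167e-08 + 2.76562e-08) = sqrt(9.66729e-08) = 0.000310923
|mean_r - mean_c| = 0.0015425
t = 0.0015425 / 0.000310923 = 4.96

4.96


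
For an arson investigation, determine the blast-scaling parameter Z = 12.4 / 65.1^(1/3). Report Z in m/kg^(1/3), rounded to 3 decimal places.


Scaled distance calculation:
W^(1/3) = 65.1^(1/3) = 4.022787
Z = R / W^(1/3) = 12.4 / 4.022787
Z = 3.082 m/kg^(1/3)

3.082


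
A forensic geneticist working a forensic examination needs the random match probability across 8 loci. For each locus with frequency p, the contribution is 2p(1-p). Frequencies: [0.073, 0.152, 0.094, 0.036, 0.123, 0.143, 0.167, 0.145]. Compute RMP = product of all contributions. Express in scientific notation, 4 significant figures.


Computing RMP for 8 loci:
Locus 1: 2 * 0.073 * 0.927 = 0.135342
Locus 2: 2 * 0.152 * 0.848 = 0.257792
Locus 3: 2 * 0.094 * 0.906 = 0.170328
Locus 4: 2 * 0.036 * 0.964 = 0.069408
Locus 5: 2 * 0.123 * 0.877 = 0.215742
Locus 6: 2 * 0.143 * 0.857 = 0.245102
Locus 7: 2 * 0.167 * 0.833 = 0.278222
Locus 8: 2 * 0.145 * 0.855 = 0.24795
RMP = 1.505e-06

1.505e-06


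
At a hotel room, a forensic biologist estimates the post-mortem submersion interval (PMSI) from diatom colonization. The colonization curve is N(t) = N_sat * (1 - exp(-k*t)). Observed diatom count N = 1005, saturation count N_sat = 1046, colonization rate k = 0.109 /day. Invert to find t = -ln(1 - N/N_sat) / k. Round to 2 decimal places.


PMSI from diatom colonization curve:
N / N_sat = 1005 / 1046 = 0.960803
1 - N/N_sat = 0.039197
ln(1 - N/N_sat) = -3.239155
t = -ln(1 - N/N_sat) / k = -(-3.239155) / 0.109 = 29.72 days

29.72


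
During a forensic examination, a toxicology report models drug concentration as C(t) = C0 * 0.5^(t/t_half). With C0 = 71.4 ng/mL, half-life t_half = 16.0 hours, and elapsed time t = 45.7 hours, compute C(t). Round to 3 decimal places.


Drug concentration decay:
Number of half-lives = t / t_half = 45.7 / 16.0 = 2.85625
Decay factor = 0.5^2.85625 = 0.13809663
C(t) = 71.4 * 0.13809663 = 9.860 ng/mL

9.860


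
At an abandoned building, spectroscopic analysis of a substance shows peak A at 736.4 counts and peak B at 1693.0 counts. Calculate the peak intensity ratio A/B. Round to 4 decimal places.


Spectral peak ratio:
Peak A = 736.4 counts
Peak B = 1693.0 counts
Ratio = 736.4 / 1693.0 = 0.4350

0.4350


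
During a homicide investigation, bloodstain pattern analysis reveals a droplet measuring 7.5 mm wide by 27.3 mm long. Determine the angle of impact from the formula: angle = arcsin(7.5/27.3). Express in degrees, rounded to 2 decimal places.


Blood spatter impact angle calculation:
width / length = 7.5 / 27.3 = 0.274725
angle = arcsin(0.274725)
angle = 15.95 degrees

15.95


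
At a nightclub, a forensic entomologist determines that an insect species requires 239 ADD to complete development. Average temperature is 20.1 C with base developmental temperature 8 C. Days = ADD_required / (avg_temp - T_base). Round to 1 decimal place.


Insect development time:
Effective temperature = avg_temp - T_base = 20.1 - 8 = 12.1 C
Days = ADD / effective_temp = 239 / 12.1 = 19.8 days

19.8


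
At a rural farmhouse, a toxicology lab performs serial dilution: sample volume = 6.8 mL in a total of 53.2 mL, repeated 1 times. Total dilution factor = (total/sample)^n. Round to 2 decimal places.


Dilution factor calculation:
Single dilution = V_total / V_sample = 53.2 / 6.8 ≈ 7.823529
Number of dilutions = 1
Total DF = (53.2 / 6.8)^1 (full precision, rounded at the end) = 7.82

7.82


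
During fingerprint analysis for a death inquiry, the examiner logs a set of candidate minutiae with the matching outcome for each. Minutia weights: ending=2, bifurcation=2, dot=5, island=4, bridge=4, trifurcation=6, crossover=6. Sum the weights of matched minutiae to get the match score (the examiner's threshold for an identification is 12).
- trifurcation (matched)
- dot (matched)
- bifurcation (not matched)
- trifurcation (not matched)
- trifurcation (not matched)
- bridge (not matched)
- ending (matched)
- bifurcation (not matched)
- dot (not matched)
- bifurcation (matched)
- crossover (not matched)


Weighted minutiae match score:
  trifurcation: matched, +6 (running total 6)
  dot: matched, +5 (running total 11)
  bifurcation: not matched, +0
  trifurcation: not matched, +0
  trifurcation: not matched, +0
  bridge: not matched, +0
  ending: matched, +2 (running total 13)
  bifurcation: not matched, +0
  dot: not matched, +0
  bifurcation: matched, +2 (running total 15)
  crossover: not matched, +0
Total score = 15
Threshold = 12; verdict = identification

15
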